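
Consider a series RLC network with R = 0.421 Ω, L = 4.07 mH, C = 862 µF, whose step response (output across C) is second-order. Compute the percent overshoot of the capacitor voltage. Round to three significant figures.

%OS ≈ 73.7%

For a series RLC circuit (capacitor voltage as output), ω_n = 1/√(LC) = 1/√(4.07 mH · 862 µF) = 534 rad/s.
ζ = (R/2)·√(C/L) = (0.421/2)·√(862 µF/4.07 mH) = 0.0969.
Overshoot: exp(−π·0.0969/√(1−0.0969²)) = 0.737, i.e. 73.7%.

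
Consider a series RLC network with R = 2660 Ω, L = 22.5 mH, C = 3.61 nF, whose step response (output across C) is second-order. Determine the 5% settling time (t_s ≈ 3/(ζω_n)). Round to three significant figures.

For a series RLC circuit (capacitor voltage as output), ω_n = 1/√(LC) = 1/√(22.5 mH · 3.61 nF) = 111000 rad/s.
ζ = (R/2)·√(C/L) = (2660/2)·√(3.61 nF/22.5 mH) = 0.533.
t_s ≈ 3/(ζω_n) = 0.0000508 s.

t_s ≈ 0.0000508 s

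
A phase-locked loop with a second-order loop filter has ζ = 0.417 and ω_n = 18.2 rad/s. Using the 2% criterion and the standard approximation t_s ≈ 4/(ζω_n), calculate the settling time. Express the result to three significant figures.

t_s ≈ 0.527 s

t_s ≈ 4/(ζω_n) = 4/(0.417 × 18.2) = 0.527 s.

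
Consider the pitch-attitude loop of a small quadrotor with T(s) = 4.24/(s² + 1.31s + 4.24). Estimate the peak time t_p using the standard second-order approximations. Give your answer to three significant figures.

t_p ≈ 1.61 s

Matching coefficients with s² + 2ζω_n s + ω_n² gives ω_n² = 4.24 ⇒ ω_n = 2.06 rad/s, and ζ = 1.31/(2ω_n) = 0.318.
The damped frequency ω_d = ω_n√(1−ζ²) = 1.95 rad/s. Then t_p = π/ω_d = 1.61 s.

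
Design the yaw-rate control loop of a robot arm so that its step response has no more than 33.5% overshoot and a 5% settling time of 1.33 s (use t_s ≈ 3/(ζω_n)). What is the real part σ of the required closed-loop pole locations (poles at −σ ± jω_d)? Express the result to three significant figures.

σ ≈ 2.26

The settling-time spec alone fixes σ = ζω_n = 3/t_s = 3/1.33 = 2.26.
(Overshoot then fixes ζ = 0.329 and hence ω_d = σ·√(1−ζ²)/ζ = 6.48 rad/s.)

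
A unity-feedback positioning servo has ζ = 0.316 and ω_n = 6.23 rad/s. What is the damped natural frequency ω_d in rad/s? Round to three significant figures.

ω_d ≈ 5.91 rad/s

ω_d = ω_n√(1−ζ²) = 6.23·√0.900 = 5.91 rad/s.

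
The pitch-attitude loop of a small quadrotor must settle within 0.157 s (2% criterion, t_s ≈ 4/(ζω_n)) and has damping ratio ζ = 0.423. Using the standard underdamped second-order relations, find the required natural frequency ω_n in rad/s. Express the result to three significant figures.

ω_n ≈ 60.2 rad/s

Rearranging t_s ≈ 4/(ζω_n) gives ω_n = 4/(ζ·t_s) = 4/(0.423 × 0.157) = 60.2 rad/s.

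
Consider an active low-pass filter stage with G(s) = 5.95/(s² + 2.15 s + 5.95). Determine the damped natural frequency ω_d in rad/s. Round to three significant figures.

ω_n = √5.95 = 2.44 rad/s; ζ = 2.15/(2·2.44) = 0.441.
ω_d = 2.44·√(1 − 0.441²) = 2.19 rad/s.

ω_d ≈ 2.19 rad/s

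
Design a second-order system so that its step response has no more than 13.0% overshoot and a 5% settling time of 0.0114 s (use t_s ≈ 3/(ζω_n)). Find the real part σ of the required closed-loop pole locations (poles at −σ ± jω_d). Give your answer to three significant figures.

σ ≈ 263

The settling-time spec alone fixes σ = ζω_n = 3/t_s = 3/0.0114 = 263.
(Overshoot then fixes ζ = 0.545 and hence ω_d = σ·√(1−ζ²)/ζ = 405 rad/s.)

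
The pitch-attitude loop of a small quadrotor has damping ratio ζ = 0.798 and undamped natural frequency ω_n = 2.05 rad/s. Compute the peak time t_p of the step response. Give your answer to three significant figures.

The damped frequency is ω_d = ω_n√(1−ζ²) = 2.05·√(1−0.637) = 1.24 rad/s.
Peak time t_p = π/ω_d = π/1.24 = 2.54 s.

t_p ≈ 2.54 s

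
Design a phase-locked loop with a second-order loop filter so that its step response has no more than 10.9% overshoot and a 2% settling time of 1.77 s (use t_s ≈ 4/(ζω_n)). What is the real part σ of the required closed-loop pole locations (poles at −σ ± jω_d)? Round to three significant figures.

σ ≈ 2.26

The settling-time spec alone fixes σ = ζω_n = 4/t_s = 4/1.77 = 2.26.
(Overshoot then fixes ζ = 0.576 and hence ω_d = σ·√(1−ζ²)/ζ = 3.20 rad/s.)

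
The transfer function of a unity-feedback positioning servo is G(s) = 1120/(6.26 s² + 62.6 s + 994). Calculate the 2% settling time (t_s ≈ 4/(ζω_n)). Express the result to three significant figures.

t_s ≈ 0.800 s

Dividing through by 6.26: denominator becomes s² + 10.00 s + 158.8.
So ω_n = √158.8 = 12.6 rad/s and ζ = 10.00/(2·12.6) = 0.397.
t_s ≈ 4/(ζω_n) = 0.800 s.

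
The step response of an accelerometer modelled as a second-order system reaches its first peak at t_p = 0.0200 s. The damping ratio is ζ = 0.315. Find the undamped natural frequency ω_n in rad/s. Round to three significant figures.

ω_n ≈ 166 rad/s

Peak time t_p = π/ω_d, so ω_d = π/t_p = π/0.0200 = 157 rad/s.
ω_n = ω_d/√(1−ζ²) = 157/√0.901 = 166 rad/s.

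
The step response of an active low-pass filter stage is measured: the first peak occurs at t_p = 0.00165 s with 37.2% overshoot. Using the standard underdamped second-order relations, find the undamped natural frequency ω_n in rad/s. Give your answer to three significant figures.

From the overshoot, ζ = −ln(OS)/√(π²+ln²(OS)) = 0.300.
From t_p = π/ω_d, ω_d = π/0.00165 = 1900 rad/s, so ω_n = ω_d/√(1−ζ²) = 2000 rad/s.

ω_n ≈ 2000 rad/s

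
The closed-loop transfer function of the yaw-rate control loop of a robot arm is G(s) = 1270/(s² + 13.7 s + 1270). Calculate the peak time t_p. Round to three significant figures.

Matching coefficients with s² + 2ζω_n s + ω_n² gives ω_n² = 1270 ⇒ ω_n = 35.6 rad/s, and ζ = 13.7/(2ω_n) = 0.192.
ω_d = ω_n√(1−ζ²) = 35.0 rad/s. Then t_p = π/ω_d = 0.0898 s.

t_p ≈ 0.0898 s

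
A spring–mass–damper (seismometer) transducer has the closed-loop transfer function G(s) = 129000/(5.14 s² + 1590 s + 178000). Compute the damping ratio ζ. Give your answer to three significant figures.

Dividing through by 5.14: denominator becomes s² + 309.3 s + 34630.
So ω_n = √34630 = 186 rad/s and ζ = 309.3/(2·186) = 0.831.

ζ ≈ 0.831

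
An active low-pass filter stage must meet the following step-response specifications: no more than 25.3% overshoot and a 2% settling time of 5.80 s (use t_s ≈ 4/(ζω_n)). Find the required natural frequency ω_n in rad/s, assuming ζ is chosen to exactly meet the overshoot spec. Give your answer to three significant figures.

ω_n ≈ 1.72 rad/s

ζ = −ln(OS)/√(π² + (ln OS)²). With OS = 0.253, ln OS = −1.374 and ζ = 1.374/3.429 = 0.401.
From t_s ≈ 4/(ζω_n): ω_n = 4/(ζ·t_s) = 4/(0.401·5.80) = 1.72 rad/s.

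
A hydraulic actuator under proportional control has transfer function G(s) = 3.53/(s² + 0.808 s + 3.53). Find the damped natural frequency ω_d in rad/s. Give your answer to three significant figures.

Matching coefficients with s² + 2ζω_n s + ω_n² gives ω_n² = 3.53 ⇒ ω_n = 1.88 rad/s, and ζ = 0.808/(2ω_n) = 0.215.
The damped frequency ω_d = ω_n√(1−ζ²) = 1.83 rad/s.

ω_d ≈ 1.83 rad/s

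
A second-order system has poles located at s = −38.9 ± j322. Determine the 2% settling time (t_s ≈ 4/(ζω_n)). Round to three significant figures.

t_s ≈ 0.103 s

For poles at −σ ± jω_d, ζω_n = σ = 38.9, so t_s ≈ 4/σ = 0.103 s.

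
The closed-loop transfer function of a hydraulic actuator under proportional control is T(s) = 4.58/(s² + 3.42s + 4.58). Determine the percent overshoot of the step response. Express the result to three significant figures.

%OS ≈ 1.54%

Comparing the denominator to s² + 2ζω_n s + ω_n²: ω_n = √4.58 = 2.14 rad/s, and 2ζω_n = 3.42 so ζ = 3.42/(2·2.14) = 0.799.
%OS = 100·exp(−πζ/√(1−ζ²)) = 1.54%.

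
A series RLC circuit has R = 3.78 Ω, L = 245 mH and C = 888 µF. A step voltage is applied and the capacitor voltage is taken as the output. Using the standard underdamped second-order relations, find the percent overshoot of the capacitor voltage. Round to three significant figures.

%OS ≈ 69.8%

For a series RLC circuit (capacitor voltage as output), ω_n = 1/√(LC) = 1/√(245 mH · 888 µF) = 67.8 rad/s.
ζ = (R/2)·√(C/L) = (3.78/2)·√(888 µF/245 mH) = 0.114.
%OS = 100·exp(−πζ/√(1−ζ²)) = 69.8%.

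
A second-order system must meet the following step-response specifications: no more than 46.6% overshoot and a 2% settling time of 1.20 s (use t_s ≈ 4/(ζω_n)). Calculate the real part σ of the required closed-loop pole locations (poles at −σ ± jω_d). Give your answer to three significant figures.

The settling-time spec alone fixes σ = ζω_n = 4/t_s = 4/1.20 = 3.33.
(Overshoot then fixes ζ = 0.236 and hence ω_d = σ·√(1−ζ²)/ζ = 13.7 rad/s.)

σ ≈ 3.33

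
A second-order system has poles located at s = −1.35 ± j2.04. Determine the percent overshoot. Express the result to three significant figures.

%OS ≈ 12.5%

With σ = 1.35, ω_d = 2.04: ω_n = √(σ²+ω_d²) = 2.45 rad/s, ζ = σ/ω_n = 0.552.
Overshoot: exp(−π·0.552/√(1−0.552²)) = 0.125, i.e. 12.5%.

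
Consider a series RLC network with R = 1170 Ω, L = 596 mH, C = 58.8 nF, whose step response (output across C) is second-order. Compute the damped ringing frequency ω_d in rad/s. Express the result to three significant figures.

For a series RLC circuit (capacitor voltage as output), ω_n = 1/√(LC) = 1/√(596 mH · 58.8 nF) = 5340 rad/s.
ζ = (R/2)·√(C/L) = (1170/2)·√(58.8 nF/596 mH) = 0.184.
ω_d = 5340·√(1 − 0.184²) = 5250 rad/s.

ω_d ≈ 5250 rad/s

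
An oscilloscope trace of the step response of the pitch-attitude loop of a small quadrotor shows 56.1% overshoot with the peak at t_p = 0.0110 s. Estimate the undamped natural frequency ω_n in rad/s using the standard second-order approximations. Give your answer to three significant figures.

ω_n ≈ 290 rad/s

The overshoot fixes ζ = −ln(OS)/√(π²+ln²(OS)) = 0.181.
From t_p = π/ω_d, ω_d = π/0.0110 = 286 rad/s, so ω_n = ω_d/√(1−ζ²) = 290 rad/s.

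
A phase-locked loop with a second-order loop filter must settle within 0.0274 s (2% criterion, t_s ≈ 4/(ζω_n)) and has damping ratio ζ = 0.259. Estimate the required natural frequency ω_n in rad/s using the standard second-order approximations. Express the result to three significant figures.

Rearranging t_s ≈ 4/(ζω_n) gives ω_n = 4/(ζ·t_s) = 4/(0.259 × 0.0274) = 564 rad/s.

ω_n ≈ 564 rad/s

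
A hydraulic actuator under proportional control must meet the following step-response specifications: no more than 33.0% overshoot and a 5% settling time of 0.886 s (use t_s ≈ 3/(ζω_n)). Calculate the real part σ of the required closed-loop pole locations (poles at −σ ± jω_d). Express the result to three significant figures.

σ ≈ 3.39

The settling-time spec alone fixes σ = ζω_n = 3/t_s = 3/0.886 = 3.39.
(Overshoot then fixes ζ = 0.333 and hence ω_d = σ·√(1−ζ²)/ζ = 9.59 rad/s.)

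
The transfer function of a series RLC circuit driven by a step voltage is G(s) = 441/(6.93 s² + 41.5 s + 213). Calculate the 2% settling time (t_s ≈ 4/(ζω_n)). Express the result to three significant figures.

Dividing through by 6.93: denominator becomes s² + 5.988 s + 30.74.
So ω_n = √30.74 = 5.54 rad/s and ζ = 5.988/(2·5.54) = 0.540.
t_s ≈ 4/(ζω_n) = 1.34 s.

t_s ≈ 1.34 s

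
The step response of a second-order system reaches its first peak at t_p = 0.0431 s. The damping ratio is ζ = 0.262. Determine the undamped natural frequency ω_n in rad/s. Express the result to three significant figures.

ω_n ≈ 75.5 rad/s

Peak time t_p = π/ω_d, so ω_d = π/t_p = π/0.0431 = 72.9 rad/s.
ω_n = ω_d/√(1−ζ²) = 72.9/√0.931 = 75.5 rad/s.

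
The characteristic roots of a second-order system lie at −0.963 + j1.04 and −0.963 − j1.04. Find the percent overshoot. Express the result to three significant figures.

With σ = 0.963, ω_d = 1.04: ω_n = √(σ²+ω_d²) = 1.42 rad/s, ζ = σ/ω_n = 0.679.
%OS = 100 e^{−πζ/√(1−ζ²)} with ζ = 0.679 gives 5.45%.

%OS ≈ 5.45%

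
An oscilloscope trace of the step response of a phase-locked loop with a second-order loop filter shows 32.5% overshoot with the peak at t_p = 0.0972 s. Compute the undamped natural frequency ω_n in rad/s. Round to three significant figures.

ω_n ≈ 34.3 rad/s

The overshoot fixes ζ = −ln(OS)/√(π²+ln²(OS)) = 0.337.
t_p = π/ω_d ⇒ ω_d = 32.3 rad/s; then ω_n = ω_d/√(1−ζ²) = 34.3 rad/s.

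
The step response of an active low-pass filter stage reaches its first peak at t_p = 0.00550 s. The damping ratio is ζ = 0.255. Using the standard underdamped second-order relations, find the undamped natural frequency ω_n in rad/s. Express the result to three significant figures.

Peak time t_p = π/ω_d, so ω_d = π/t_p = π/0.00550 = 571 rad/s.
ω_n = ω_d/√(1−ζ²) = 571/√0.935 = 591 rad/s.

ω_n ≈ 591 rad/s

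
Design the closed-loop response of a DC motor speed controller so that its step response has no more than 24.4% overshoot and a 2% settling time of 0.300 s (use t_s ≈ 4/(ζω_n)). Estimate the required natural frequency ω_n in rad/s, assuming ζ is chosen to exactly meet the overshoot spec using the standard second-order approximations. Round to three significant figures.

From %OS = 100·exp(−πζ/√(1−ζ²)), invert to get ζ = −ln(OS)/√(π² + ln²(OS)) with OS = 0.244.
−ln 0.244 = 1.411, so ζ = 1.411/√(π² + 1.990) = 0.410.
From t_s ≈ 4/(ζω_n): ω_n = 4/(ζ·t_s) = 4/(0.410·0.300) = 32.6 rad/s.

ω_n ≈ 32.6 rad/s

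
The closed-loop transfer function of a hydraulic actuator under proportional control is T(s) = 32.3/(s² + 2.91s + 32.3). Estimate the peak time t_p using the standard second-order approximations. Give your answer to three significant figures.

Comparing the denominator to s² + 2ζω_n s + ω_n²: ω_n = √32.3 = 5.68 rad/s, and 2ζω_n = 2.91 so ζ = 2.91/(2·5.68) = 0.256.
ω_d = 5.68·√(1 − 0.256²) = 5.49 rad/s. Then t_p = π/ω_d = 0.572 s.

t_p ≈ 0.572 s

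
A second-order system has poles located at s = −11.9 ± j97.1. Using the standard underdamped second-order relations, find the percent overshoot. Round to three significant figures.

%OS ≈ 68.0%

|pole| = ω_n = √(11.9² + 97.1²) = 97.8 rad/s; ζ = cos θ = σ/ω_n = 0.122.
%OS = 100 e^{−πζ/√(1−ζ²)} with ζ = 0.122 gives 68.0%.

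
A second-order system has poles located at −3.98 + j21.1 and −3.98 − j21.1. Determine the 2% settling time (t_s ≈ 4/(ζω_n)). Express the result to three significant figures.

t_s ≈ 1.01 s

For poles at −σ ± jω_d, ζω_n = σ = 3.98, so t_s ≈ 4/σ = 1.01 s.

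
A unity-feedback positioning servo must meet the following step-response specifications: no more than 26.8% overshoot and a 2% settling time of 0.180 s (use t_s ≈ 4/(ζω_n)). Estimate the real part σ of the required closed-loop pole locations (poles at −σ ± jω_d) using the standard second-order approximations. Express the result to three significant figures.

The settling-time spec alone fixes σ = ζω_n = 4/t_s = 4/0.180 = 22.2.
(Overshoot then fixes ζ = 0.387 and hence ω_d = σ·√(1−ζ²)/ζ = 53.0 rad/s.)

σ ≈ 22.2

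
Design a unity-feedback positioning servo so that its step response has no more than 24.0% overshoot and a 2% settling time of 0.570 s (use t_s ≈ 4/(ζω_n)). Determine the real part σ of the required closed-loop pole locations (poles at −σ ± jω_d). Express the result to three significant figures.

σ ≈ 7.02

The settling-time spec alone fixes σ = ζω_n = 4/t_s = 4/0.570 = 7.02.
(Overshoot then fixes ζ = 0.414 and hence ω_d = σ·√(1−ζ²)/ζ = 15.4 rad/s.)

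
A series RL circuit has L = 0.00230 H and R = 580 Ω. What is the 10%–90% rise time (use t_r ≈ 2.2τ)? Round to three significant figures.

t_r ≈ 0.00000872 s

τ = L/R = 0.00230/580 = 0.00000397 s.
t_r ≈ 2.2τ = 0.00000872 s.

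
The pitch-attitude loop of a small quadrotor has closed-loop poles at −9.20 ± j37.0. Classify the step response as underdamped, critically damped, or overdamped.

Since the poles form a complex-conjugate pair with nonzero imaginary part, the response is underdamped.

underdamped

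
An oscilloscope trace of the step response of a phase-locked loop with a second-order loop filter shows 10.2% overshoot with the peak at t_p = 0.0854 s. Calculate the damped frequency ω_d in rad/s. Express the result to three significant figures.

t_p = π/ω_d, so ω_d = π/0.0854 = 36.8 rad/s.

ω_d ≈ 36.8 rad/s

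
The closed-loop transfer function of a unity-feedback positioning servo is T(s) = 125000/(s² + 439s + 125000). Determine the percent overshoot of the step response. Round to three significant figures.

ω_n = √125000 = 354 rad/s; ζ = 439/(2·354) = 0.621.
%OS = 100·exp(−πζ/√(1−ζ²)) = 8.31%.

%OS ≈ 8.31%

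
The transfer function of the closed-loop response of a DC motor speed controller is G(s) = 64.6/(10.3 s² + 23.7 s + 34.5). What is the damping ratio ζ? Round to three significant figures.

ζ ≈ 0.629

Dividing through by 10.3: denominator becomes s² + 2.301 s + 3.350.
So ω_n = √3.350 = 1.83 rad/s and ζ = 2.301/(2·1.83) = 0.629.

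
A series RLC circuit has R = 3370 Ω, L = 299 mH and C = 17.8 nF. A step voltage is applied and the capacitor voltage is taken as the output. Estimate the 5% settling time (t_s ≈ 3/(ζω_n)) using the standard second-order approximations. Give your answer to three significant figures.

t_s ≈ 0.000532 s

For a series RLC circuit (capacitor voltage as output), ω_n = 1/√(LC) = 1/√(299 mH · 17.8 nF) = 13700 rad/s.
ζ = (R/2)·√(C/L) = (3370/2)·√(17.8 nF/299 mH) = 0.411.
t_s ≈ 3/(ζω_n) = 0.000532 s.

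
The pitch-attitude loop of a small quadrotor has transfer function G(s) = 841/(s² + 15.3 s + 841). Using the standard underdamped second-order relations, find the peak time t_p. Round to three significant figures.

ω_n = √841 = 29.0 rad/s; ζ = 15.3/(2·29.0) = 0.264.
ω_d = 29.0·√(1 − 0.264²) = 28.0 rad/s. Then t_p = π/ω_d = 0.112 s.

t_p ≈ 0.112 s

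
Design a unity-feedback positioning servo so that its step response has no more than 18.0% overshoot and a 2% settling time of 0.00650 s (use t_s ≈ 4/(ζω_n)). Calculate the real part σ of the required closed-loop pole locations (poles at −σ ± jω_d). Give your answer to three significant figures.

The settling-time spec alone fixes σ = ζω_n = 4/t_s = 4/0.00650 = 615.
(Overshoot then fixes ζ = 0.479 and hence ω_d = σ·√(1−ζ²)/ζ = 1130 rad/s.)

σ ≈ 615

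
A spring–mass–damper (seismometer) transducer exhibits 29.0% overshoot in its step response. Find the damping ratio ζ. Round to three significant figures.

ζ ≈ 0.367

From %OS = 100·exp(−πζ/√(1−ζ²)), invert to get ζ = −ln(OS)/√(π² + ln²(OS)) with OS = 0.290.
−ln 0.290 = 1.238, so ζ = 1.238/√(π² + 1.532) = 0.367.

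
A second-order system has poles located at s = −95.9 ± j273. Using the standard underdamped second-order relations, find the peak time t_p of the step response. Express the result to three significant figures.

t_p = π/ω_d with ω_d = 273 (the imaginary part), so t_p = 0.0115 s.

t_p ≈ 0.0115 s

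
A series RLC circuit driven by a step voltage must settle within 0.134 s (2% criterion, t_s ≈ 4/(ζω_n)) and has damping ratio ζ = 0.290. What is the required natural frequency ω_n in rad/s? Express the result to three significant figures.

ω_n ≈ 103 rad/s

Rearranging t_s ≈ 4/(ζω_n) gives ω_n = 4/(ζ·t_s) = 4/(0.290 × 0.134) = 103 rad/s.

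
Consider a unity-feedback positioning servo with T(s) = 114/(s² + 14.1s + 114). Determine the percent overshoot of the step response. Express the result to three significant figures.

%OS ≈ 6.32%

ω_n = √114 = 10.7 rad/s; ζ = 14.1/(2·10.7) = 0.660.
%OS = 100 e^{−πζ/√(1−ζ²)} with ζ = 0.660 gives 6.32%.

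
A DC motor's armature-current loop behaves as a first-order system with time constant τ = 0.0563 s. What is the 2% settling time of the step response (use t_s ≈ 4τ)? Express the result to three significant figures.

t_s ≈ 4τ = 0.225 s.

t_s ≈ 0.225 s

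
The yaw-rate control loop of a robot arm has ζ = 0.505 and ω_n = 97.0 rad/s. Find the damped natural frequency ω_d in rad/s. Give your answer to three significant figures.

ω_d ≈ 83.7 rad/s

ω_d = ω_n√(1−ζ²) = 97.0·√0.745 = 83.7 rad/s.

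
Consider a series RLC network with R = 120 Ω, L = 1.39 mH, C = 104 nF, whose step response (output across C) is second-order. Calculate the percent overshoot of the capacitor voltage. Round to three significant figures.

For a series RLC circuit (capacitor voltage as output), ω_n = 1/√(LC) = 1/√(1.39 mH · 104 nF) = 83200 rad/s.
ζ = (R/2)·√(C/L) = (120/2)·√(104 nF/1.39 mH) = 0.519.
%OS = 100 e^{−πζ/√(1−ζ²)} with ζ = 0.519 gives 14.8%.

%OS ≈ 14.8%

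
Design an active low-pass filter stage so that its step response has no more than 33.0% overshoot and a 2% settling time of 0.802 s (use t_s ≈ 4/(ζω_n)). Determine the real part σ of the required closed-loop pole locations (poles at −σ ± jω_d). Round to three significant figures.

The settling-time spec alone fixes σ = ζω_n = 4/t_s = 4/0.802 = 4.99.
(Overshoot then fixes ζ = 0.333 and hence ω_d = σ·√(1−ζ²)/ζ = 14.1 rad/s.)

σ ≈ 4.99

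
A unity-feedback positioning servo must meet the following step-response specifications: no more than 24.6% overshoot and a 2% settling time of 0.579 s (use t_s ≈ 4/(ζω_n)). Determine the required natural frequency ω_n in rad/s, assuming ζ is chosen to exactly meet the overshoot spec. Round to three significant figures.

Inverting the overshoot relation: ζ = |ln 0.246|/√(π² + ln²0.246) = 0.408.
Then ω_n = 4/(ζ t_s) = 4/(0.408 × 0.579) = 16.9 rad/s.

ω_n ≈ 16.9 rad/s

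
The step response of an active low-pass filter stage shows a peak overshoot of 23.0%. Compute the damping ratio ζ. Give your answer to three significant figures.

ζ ≈ 0.424

Inverting the overshoot relation: ζ = |ln 0.230|/√(π² + ln²0.230) = 0.424.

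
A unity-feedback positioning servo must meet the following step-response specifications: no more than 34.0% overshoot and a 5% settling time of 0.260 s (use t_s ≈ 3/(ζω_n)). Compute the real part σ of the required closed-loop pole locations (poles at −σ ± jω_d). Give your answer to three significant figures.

σ ≈ 11.5

The settling-time spec alone fixes σ = ζω_n = 3/t_s = 3/0.260 = 11.5.
(Overshoot then fixes ζ = 0.325 and hence ω_d = σ·√(1−ζ²)/ζ = 33.6 rad/s.)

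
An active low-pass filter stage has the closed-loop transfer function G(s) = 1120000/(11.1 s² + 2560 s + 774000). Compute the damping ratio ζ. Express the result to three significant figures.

ζ ≈ 0.437

Dividing through by 11.1: denominator becomes s² + 230.6 s + 69730.
So ω_n = √69730 = 264 rad/s and ζ = 230.6/(2·264) = 0.437.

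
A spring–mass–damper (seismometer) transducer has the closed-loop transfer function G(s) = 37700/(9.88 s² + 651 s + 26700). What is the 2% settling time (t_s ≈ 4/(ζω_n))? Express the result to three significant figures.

t_s ≈ 0.121 s

Dividing through by 9.88: denominator becomes s² + 65.89 s + 2702.
So ω_n = √2702 = 52.0 rad/s and ζ = 65.89/(2·52.0) = 0.634.
t_s ≈ 4/(ζω_n) = 0.121 s.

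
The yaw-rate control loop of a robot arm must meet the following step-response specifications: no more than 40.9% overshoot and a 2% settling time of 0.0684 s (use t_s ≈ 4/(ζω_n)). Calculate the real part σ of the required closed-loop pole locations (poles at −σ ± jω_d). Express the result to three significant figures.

σ ≈ 58.5

The settling-time spec alone fixes σ = ζω_n = 4/t_s = 4/0.0684 = 58.5.
(Overshoot then fixes ζ = 0.274 and hence ω_d = σ·√(1−ζ²)/ζ = 205 rad/s.)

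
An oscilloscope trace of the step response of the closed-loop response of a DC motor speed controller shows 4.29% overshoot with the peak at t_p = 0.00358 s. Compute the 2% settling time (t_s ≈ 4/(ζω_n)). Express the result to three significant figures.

t_s ≈ 0.00455 s

From the overshoot, ζ = −ln(OS)/√(π²+ln²(OS)) = 0.708.
t_p = π/ω_d ⇒ ω_d = 878 rad/s; then ω_n = ω_d/√(1−ζ²) = 1240 rad/s.
t_s ≈ 4/(ζω_n) = 4/(0.708·1240) = 0.00455 s.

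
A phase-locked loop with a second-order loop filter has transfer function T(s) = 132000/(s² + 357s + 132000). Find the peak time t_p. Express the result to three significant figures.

Matching coefficients with s² + 2ζω_n s + ω_n² gives ω_n² = 132000 ⇒ ω_n = 363 rad/s, and ζ = 357/(2ω_n) = 0.491.
ω_d = 363·√(1 − 0.491²) = 316 rad/s. Then t_p = π/ω_d = 0.00993 s.

t_p ≈ 0.00993 s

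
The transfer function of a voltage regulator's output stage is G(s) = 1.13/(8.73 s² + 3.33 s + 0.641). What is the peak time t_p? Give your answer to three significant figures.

t_p ≈ 16.3 s

Dividing through by 8.73: denominator becomes s² + 0.3814 s + 0.07342.
So ω_n = √0.07342 = 0.271 rad/s and ζ = 0.3814/(2·0.271) = 0.704.
ω_d = ω_n√(1−ζ²) = 0.192 rad/s. t_p = π/ω_d = 16.3 s.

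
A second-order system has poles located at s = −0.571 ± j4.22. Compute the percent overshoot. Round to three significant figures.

The poles are at −σ ± jω_d with σ = 0.571 and ω_d = 4.22, so ω_n = √(σ²+ω_d²) = 4.26 rad/s and ζ = σ/ω_n = 0.134.
Overshoot: exp(−π·0.134/√(1−0.134²)) = 0.654, i.e. 65.4%.

%OS ≈ 65.4%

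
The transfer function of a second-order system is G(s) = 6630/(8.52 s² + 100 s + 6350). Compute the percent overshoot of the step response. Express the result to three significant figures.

Dividing through by 8.52: denominator becomes s² + 11.74 s + 745.3.
So ω_n = √745.3 = 27.3 rad/s and ζ = 11.74/(2·27.3) = 0.215.
Overshoot: exp(−π·0.215/√(1−0.215²)) = 0.501, i.e. 50.1%.

%OS ≈ 50.1%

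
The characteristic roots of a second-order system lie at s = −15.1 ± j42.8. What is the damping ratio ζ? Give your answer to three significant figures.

|pole| = ω_n = √(15.1² + 42.8²) = 45.4 rad/s; ζ = cos θ = σ/ω_n = 0.333.

ζ ≈ 0.333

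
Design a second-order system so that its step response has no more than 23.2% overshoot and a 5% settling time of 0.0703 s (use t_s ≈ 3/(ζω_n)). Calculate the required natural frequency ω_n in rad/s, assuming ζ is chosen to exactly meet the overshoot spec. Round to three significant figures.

ζ = −ln(OS)/√(π² + (ln OS)²). With OS = 0.232, ln OS = −1.461 and ζ = 1.461/3.465 = 0.422.
From t_s ≈ 3/(ζω_n): ω_n = 3/(ζ·t_s) = 3/(0.422·0.0703) = 101 rad/s.

ω_n ≈ 101 rad/s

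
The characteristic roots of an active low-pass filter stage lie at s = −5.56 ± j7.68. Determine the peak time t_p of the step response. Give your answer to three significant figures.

t_p = π/ω_d with ω_d = 7.68 (the imaginary part), so t_p = 0.409 s.

t_p ≈ 0.409 s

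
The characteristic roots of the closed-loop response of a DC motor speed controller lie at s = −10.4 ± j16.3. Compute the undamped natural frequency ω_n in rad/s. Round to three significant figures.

|pole| = ω_n = √(10.4² + 16.3²) = 19.3 rad/s; ζ = cos θ = σ/ω_n = 0.538.

ω_n ≈ 19.3 rad/s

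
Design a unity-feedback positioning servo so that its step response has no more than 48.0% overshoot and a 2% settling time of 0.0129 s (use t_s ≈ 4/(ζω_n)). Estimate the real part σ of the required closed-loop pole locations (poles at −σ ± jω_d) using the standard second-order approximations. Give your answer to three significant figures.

The settling-time spec alone fixes σ = ζω_n = 4/t_s = 4/0.0129 = 310.
(Overshoot then fixes ζ = 0.228 and hence ω_d = σ·√(1−ζ²)/ζ = 1330 rad/s.)

σ ≈ 310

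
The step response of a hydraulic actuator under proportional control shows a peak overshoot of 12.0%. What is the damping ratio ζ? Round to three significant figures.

From %OS = 100·exp(−πζ/√(1−ζ²)), invert to get ζ = −ln(OS)/√(π² + ln²(OS)) with OS = 0.120.
−ln 0.120 = 2.120, so ζ = 2.120/√(π² + 4.496) = 0.559.

ζ ≈ 0.559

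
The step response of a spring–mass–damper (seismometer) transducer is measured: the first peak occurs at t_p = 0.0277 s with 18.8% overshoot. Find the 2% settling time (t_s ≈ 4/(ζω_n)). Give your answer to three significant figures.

t_s ≈ 0.0663 s

The overshoot fixes ζ = −ln(OS)/√(π²+ln²(OS)) = 0.470.
t_p = π/ω_d ⇒ ω_d = 113 rad/s; then ω_n = ω_d/√(1−ζ²) = 128 rad/s.
t_s ≈ 4/(ζω_n) = 4/(0.470·128) = 0.0663 s.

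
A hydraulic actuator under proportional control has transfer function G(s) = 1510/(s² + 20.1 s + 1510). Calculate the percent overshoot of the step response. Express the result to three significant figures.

ω_n = √1510 = 38.9 rad/s; ζ = 20.1/(2·38.9) = 0.259.
%OS = 100·exp(−πζ/√(1−ζ²)) = 43.1%.

%OS ≈ 43.1%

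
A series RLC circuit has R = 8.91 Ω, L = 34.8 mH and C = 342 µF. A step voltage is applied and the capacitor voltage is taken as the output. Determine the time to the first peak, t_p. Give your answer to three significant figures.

For a series RLC circuit (capacitor voltage as output), ω_n = 1/√(LC) = 1/√(34.8 mH · 342 µF) = 290 rad/s.
ζ = (R/2)·√(C/L) = (8.91/2)·√(342 µF/34.8 mH) = 0.442.
The damped frequency ω_d = ω_n√(1−ζ²) = 260 rad/s. t_p = π/ω_d = 0.0121 s.

t_p ≈ 0.0121 s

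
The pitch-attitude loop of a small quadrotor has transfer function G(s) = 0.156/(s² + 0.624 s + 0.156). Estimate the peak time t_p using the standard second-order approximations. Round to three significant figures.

t_p ≈ 13.0 s

Comparing the denominator to s² + 2ζω_n s + ω_n²: ω_n = √0.156 = 0.395 rad/s, and 2ζω_n = 0.624 so ζ = 0.624/(2·0.395) = 0.790.
ω_d = 0.395·√(1 − 0.790²) = 0.242 rad/s. Then t_p = π/ω_d = 13.0 s.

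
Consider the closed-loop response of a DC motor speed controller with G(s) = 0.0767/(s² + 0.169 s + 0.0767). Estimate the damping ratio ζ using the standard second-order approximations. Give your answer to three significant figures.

Matching coefficients with s² + 2ζω_n s + ω_n² gives ω_n² = 0.0767 ⇒ ω_n = 0.277 rad/s, and ζ = 0.169/(2ω_n) = 0.305.

ζ ≈ 0.305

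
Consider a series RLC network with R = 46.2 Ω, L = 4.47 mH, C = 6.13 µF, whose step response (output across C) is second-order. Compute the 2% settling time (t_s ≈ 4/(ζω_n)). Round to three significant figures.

t_s ≈ 0.000774 s

For a series RLC circuit (capacitor voltage as output), ω_n = 1/√(LC) = 1/√(4.47 mH · 6.13 µF) = 6040 rad/s.
ζ = (R/2)·√(C/L) = (46.2/2)·√(6.13 µF/4.47 mH) = 0.855.
t_s ≈ 4/(ζω_n) = 0.000774 s.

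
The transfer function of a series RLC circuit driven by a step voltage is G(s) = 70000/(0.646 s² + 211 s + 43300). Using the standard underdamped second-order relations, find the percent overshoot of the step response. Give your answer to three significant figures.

Dividing through by 0.646: denominator becomes s² + 326.6 s + 67030.
So ω_n = √67030 = 259 rad/s and ζ = 326.6/(2·259) = 0.631.
%OS = 100·exp(−πζ/√(1−ζ²)) = 7.78%.

%OS ≈ 7.78%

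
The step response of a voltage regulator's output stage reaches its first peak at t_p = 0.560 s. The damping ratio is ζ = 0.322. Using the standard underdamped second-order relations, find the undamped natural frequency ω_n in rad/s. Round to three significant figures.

ω_n ≈ 5.93 rad/s

Peak time t_p = π/ω_d, so ω_d = π/t_p = π/0.560 = 5.61 rad/s.
ω_n = ω_d/√(1−ζ²) = 5.61/√0.896 = 5.93 rad/s.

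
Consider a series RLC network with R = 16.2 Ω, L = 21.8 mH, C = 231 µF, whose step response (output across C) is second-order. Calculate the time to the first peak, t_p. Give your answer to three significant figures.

For a series RLC circuit (capacitor voltage as output), ω_n = 1/√(LC) = 1/√(21.8 mH · 231 µF) = 446 rad/s.
ζ = (R/2)·√(C/L) = (16.2/2)·√(231 µF/21.8 mH) = 0.834.
The damped frequency ω_d = ω_n√(1−ζ²) = 246 rad/s. t_p = π/ω_d = 0.0128 s.

t_p ≈ 0.0128 s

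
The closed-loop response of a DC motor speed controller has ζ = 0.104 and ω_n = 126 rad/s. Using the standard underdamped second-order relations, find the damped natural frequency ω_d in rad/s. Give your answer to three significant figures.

ω_d = ω_n√(1−ζ²) = 126·√0.989 = 125 rad/s.

ω_d ≈ 125 rad/s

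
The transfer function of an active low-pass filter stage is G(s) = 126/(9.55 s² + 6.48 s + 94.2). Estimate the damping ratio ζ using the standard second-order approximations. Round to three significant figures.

ζ ≈ 0.108

Dividing through by 9.55: denominator becomes s² + 0.6785 s + 9.864.
So ω_n = √9.864 = 3.14 rad/s and ζ = 0.6785/(2·3.14) = 0.108.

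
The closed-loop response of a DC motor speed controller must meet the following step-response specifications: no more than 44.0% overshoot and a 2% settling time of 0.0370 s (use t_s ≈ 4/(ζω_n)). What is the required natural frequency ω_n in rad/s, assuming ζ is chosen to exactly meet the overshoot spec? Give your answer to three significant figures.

ω_n ≈ 428 rad/s

ζ = −ln(OS)/√(π² + (ln OS)²). With OS = 0.440, ln OS = −0.8210 and ζ = 0.8210/3.247 = 0.253.
Then ω_n = 4/(ζ t_s) = 4/(0.253 × 0.0370) = 428 rad/s.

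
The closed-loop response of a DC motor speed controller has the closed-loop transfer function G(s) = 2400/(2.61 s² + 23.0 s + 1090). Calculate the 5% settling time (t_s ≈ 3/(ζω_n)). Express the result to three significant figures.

Dividing through by 2.61: denominator becomes s² + 8.812 s + 417.6.
So ω_n = √417.6 = 20.4 rad/s and ζ = 8.812/(2·20.4) = 0.216.
t_s ≈ 3/(ζω_n) = 0.681 s.

t_s ≈ 0.681 s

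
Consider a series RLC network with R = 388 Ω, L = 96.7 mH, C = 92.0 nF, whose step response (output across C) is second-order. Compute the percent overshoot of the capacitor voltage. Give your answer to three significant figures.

%OS ≈ 54.6%

For a series RLC circuit (capacitor voltage as output), ω_n = 1/√(LC) = 1/√(96.7 mH · 92.0 nF) = 10600 rad/s.
ζ = (R/2)·√(C/L) = (388/2)·√(92.0 nF/96.7 mH) = 0.189.
%OS = 100 e^{−πζ/√(1−ζ²)} with ζ = 0.189 gives 54.6%.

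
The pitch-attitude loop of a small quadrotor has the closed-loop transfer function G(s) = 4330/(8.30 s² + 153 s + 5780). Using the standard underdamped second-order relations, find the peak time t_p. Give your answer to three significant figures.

t_p ≈ 0.127 s

Dividing through by 8.30: denominator becomes s² + 18.43 s + 696.4.
So ω_n = √696.4 = 26.4 rad/s and ζ = 18.43/(2·26.4) = 0.349.
The damped frequency ω_d = ω_n√(1−ζ²) = 24.7 rad/s. t_p = π/ω_d = 0.127 s.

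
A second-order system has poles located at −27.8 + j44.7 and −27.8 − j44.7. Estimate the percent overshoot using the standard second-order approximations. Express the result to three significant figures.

%OS ≈ 14.2%

With σ = 27.8, ω_d = 44.7: ω_n = √(σ²+ω_d²) = 52.6 rad/s, ζ = σ/ω_n = 0.528.
%OS = 100·exp(−πζ/√(1−ζ²)) = 14.2%.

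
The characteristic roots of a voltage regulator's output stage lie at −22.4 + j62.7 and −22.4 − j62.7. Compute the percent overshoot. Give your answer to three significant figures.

%OS ≈ 32.6%

The poles are at −σ ± jω_d with σ = 22.4 and ω_d = 62.7, so ω_n = √(σ²+ω_d²) = 66.6 rad/s and ζ = σ/ω_n = 0.336.
Overshoot: exp(−π·0.336/√(1−0.336²)) = 0.326, i.e. 32.6%.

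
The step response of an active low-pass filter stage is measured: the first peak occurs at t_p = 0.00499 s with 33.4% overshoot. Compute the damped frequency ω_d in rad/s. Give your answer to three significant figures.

t_p = π/ω_d, so ω_d = π/0.00499 = 630 rad/s.

ω_d ≈ 630 rad/s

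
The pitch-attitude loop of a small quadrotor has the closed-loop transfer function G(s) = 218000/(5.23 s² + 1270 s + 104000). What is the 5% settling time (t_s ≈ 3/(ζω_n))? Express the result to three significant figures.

Dividing through by 5.23: denominator becomes s² + 242.8 s + 19890.
So ω_n = √19890 = 141 rad/s and ζ = 242.8/(2·141) = 0.861.
t_s ≈ 3/(ζω_n) = 0.0247 s.

t_s ≈ 0.0247 s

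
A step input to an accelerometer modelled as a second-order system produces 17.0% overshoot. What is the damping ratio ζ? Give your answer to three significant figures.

ζ ≈ 0.491

From %OS = 100·exp(−πζ/√(1−ζ²)), invert to get ζ = −ln(OS)/√(π² + ln²(OS)) with OS = 0.170.
−ln 0.170 = 1.772, so ζ = 1.772/√(π² + 3.140) = 0.491.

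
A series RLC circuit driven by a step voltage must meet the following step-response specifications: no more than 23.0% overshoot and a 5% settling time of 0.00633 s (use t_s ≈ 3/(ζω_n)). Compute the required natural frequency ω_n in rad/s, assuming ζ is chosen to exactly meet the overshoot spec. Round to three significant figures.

Inverting the overshoot relation: ζ = |ln 0.230|/√(π² + ln²0.230) = 0.424.
Then ω_n = 3/(ζ t_s) = 3/(0.424 × 0.00633) = 1120 rad/s.

ω_n ≈ 1120 rad/s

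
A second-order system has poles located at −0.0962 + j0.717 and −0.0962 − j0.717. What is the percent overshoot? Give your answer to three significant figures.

The poles are at −σ ± jω_d with σ = 0.0962 and ω_d = 0.717, so ω_n = √(σ²+ω_d²) = 0.723 rad/s and ζ = σ/ω_n = 0.133.
%OS = 100·exp(−πζ/√(1−ζ²)) = 65.6%.

%OS ≈ 65.6%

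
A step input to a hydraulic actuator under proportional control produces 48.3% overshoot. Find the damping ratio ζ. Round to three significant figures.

ζ ≈ 0.226

From %OS = 100·exp(−πζ/√(1−ζ²)), invert to get ζ = −ln(OS)/√(π² + ln²(OS)) with OS = 0.483.
−ln 0.483 = 0.7277, so ζ = 0.7277/√(π² + 0.5296) = 0.226.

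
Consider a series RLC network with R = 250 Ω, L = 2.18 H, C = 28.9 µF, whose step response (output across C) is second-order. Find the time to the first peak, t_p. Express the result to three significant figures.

t_p ≈ 0.0280 s

For a series RLC circuit (capacitor voltage as output), ω_n = 1/√(LC) = 1/√(2.18 H · 28.9 µF) = 126 rad/s.
ζ = (R/2)·√(C/L) = (250/2)·√(28.9 µF/2.18 H) = 0.455.
ω_d = ω_n√(1−ζ²) = 112 rad/s. t_p = π/ω_d = 0.0280 s.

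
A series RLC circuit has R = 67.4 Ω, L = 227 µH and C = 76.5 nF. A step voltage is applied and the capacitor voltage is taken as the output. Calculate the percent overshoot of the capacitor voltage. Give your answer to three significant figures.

%OS ≈ 8.43%

For a series RLC circuit (capacitor voltage as output), ω_n = 1/√(LC) = 1/√(227 µH · 76.5 nF) = 240000 rad/s.
ζ = (R/2)·√(C/L) = (67.4/2)·√(76.5 nF/227 µH) = 0.619.
%OS = 100 e^{−πζ/√(1−ζ²)} with ζ = 0.619 gives 8.43%.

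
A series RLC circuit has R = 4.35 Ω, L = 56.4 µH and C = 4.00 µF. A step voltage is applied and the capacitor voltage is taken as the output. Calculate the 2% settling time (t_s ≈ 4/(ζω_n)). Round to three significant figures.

t_s ≈ 0.000104 s

For a series RLC circuit (capacitor voltage as output), ω_n = 1/√(LC) = 1/√(56.4 µH · 4.00 µF) = 66600 rad/s.
ζ = (R/2)·√(C/L) = (4.35/2)·√(4.00 µF/56.4 µH) = 0.579.
t_s ≈ 4/(ζω_n) = 0.000104 s.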